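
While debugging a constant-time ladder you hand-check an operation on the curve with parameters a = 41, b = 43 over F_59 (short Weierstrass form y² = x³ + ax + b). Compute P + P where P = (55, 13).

tangent at (55, 13): λ = (3·55² + 41)/(2·13) ≡ 30/26. 26⁻¹ ≡ 25 (mod 59), so λ ≡ 30·25 ≡ 42.
  x = λ² - 55 - 55 = 1764 - 110 ≡ 2; y = λ·(55 - 2) - 13 ≡ 30. → (2, 30)

(2, 30)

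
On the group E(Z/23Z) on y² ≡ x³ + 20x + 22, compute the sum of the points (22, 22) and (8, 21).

(18, 21)

(22, 22) + (8, 21). λ = (21 - 22)/(8 - 22) ≡ 22/9 mod 23. 9⁻¹ ≡ 18 (mod 23), so λ ≡ 5.
  x = λ² - 22 - 8 = 25 - 30 ≡ 18; y = λ·(22 - 18) - 22 ≡ 21. → (18, 21)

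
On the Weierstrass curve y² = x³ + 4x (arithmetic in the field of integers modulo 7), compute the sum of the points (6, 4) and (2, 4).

(6, 3)

(6, 4) + (2, 4). λ = (4 - 4)/(2 - 6) ≡ 0/3 mod 7. 3⁻¹ ≡ 5 (mod 7), so λ ≡ 0.
  x = λ² - 6 - 2 = 0 - 8 ≡ 6; y = λ·(6 - 6) - 4 ≡ 3. → (6, 3)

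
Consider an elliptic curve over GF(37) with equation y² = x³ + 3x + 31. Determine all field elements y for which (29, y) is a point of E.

x³ + 3x + 31 = 24507 ≡ 13 (mod 37).
13 is a non-residue mod 37; no y exists.

none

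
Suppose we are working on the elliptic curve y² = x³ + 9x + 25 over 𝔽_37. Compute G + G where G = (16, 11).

(5, 26)

tangent at (16, 11): λ = (3·16² + 9)/(2·11) ≡ 0/22. 22⁻¹ ≡ 32 (mod 37), so λ ≡ 0·32 ≡ 0.
  x = λ² - 16 - 16 = 0 - 32 ≡ 5; y = λ·(16 - 5) - 11 ≡ 26. → (5, 26)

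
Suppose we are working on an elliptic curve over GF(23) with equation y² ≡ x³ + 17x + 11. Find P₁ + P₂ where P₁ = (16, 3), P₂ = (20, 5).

(16, 3) + (20, 5). λ = (5 - 3)/(20 - 16) ≡ 2/4 mod 23. 4⁻¹ ≡ 6 (mod 23) since 4·6 = 24 ≡ 1, so λ ≡ 12.
  x = λ² - 16 - 20 = 144 - 36 ≡ 16; y = λ·(16 - 16) - 3 ≡ 20. → (16, 20)

(16, 20)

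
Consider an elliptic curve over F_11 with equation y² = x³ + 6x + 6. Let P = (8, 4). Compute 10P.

Double-and-add on 10 = (1010)₂. Start with P = (8, 4) for the leading 1-bit.
double: tangent at (8, 4): λ = (3·8² + 6)/(2·4) ≡ 0/8. 8⁻¹ ≡ 7 (mod 11) since 8·7 = 56 ≡ 1, so λ ≡ 0·7 ≡ 0.
  x = λ² - 8 - 8 = 0 - 16 ≡ 6; y = λ·(8 - 6) - 4 ≡ 7. → (6, 7)
double: tangent at (6, 7): λ = (3·6² + 6)/(2·7) ≡ 4/3. 3⁻¹ ≡ 4 (mod 11) since 3·4 = 12 ≡ 1, so λ ≡ 4·4 ≡ 5.
  x = λ² - 6 - 6 = 25 - 12 ≡ 2; y = λ·(6 - 2) - 7 ≡ 2. → (2, 2)
add P: (2, 2) + (8, 4). λ = (4 - 2)/(8 - 2) ≡ 2/6 mod 11. 6⁻¹ ≡ 2 (mod 11) since 6·2 = 12 ≡ 1, so λ ≡ 4.
  x = λ² - 2 - 8 = 16 - 10 ≡ 6; y = λ·(2 - 6) - 2 ≡ 4. → (6, 4)
double: tangent at (6, 4): λ = (3·6² + 6)/(2·4) ≡ 4/8. 8⁻¹ ≡ 7 (mod 11) since 8·7 = 56 ≡ 1, so λ ≡ 4·7 ≡ 6.
  x = λ² - 6 - 6 = 36 - 12 ≡ 2; y = λ·(6 - 2) - 4 ≡ 9. → (2, 9)

(2, 9)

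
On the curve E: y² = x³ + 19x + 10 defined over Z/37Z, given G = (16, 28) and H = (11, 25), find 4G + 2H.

First 4G:
Double-and-add on 4 = (100)₂. Start with G = (16, 28) for the leading 1-bit.
double: tangent at (16, 28): λ = (3·16² + 19)/(2·28) ≡ 10/19. 19⁻¹ ≡ 2 (mod 37) since 19·2 = 38 ≡ 1, so λ ≡ 10·2 ≡ 20.
  x = λ² - 16 - 16 = 400 - 32 ≡ 35; y = λ·(16 - 35) - 28 ≡ 36. → (35, 36)
double: tangent at (35, 36): λ = (3·35² + 19)/(2·36) ≡ 31/35. 35⁻¹ ≡ 18 (mod 37), so λ ≡ 31·18 ≡ 3.
  x = λ² - 35 - 35 = 9 - 70 ≡ 13; y = λ·(35 - 13) - 36 ≡ 30. → (13, 30)
4G = (13, 30).
Next 2H:
Repeated addition: build up to 2H.
2H: tangent at (11, 25): λ = (3·11² + 19)/(2·25) ≡ 12/13. 13⁻¹ ≡ 20 (mod 37) since 13·20 = 260 ≡ 1, so λ ≡ 12·20 ≡ 18.
  x = λ² - 11 - 11 = 324 - 22 ≡ 6; y = λ·(11 - 6) - 25 ≡ 28. → (6, 28)
2H = (6, 28).
Finally 4G + 2H:
(13, 30) + (6, 28). λ = (28 - 30)/(6 - 13) ≡ 35/30 mod 37. 30⁻¹ ≡ 21 (mod 37), so λ ≡ 32.
  x = λ² - 13 - 6 = 1024 - 19 ≡ 6; y = λ·(13 - 6) - 30 ≡ 9. → (6, 9)

(6, 9)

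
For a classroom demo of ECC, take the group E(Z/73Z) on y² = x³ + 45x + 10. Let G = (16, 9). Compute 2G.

tangent at (16, 9): λ = (3·16² + 45)/(2·9) ≡ 10/18. 18⁻¹ ≡ 69 (mod 73), so λ ≡ 10·69 ≡ 33.
  x = λ² - 16 - 16 = 1089 - 32 ≡ 35; y = λ·(16 - 35) - 9 ≡ 21. → (35, 21)

(35, 21)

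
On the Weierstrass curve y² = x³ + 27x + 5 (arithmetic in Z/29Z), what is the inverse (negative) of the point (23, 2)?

(23, 27)

-(23, 2) = (23, -2 mod 29) = (23, 27).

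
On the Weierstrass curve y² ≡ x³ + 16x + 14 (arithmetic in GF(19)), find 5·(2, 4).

(2, 15)

Write Q = (2, 4).
Repeated addition: build up to 5Q.
2Q: tangent at (2, 4): λ = (3·2² + 16)/(2·4) ≡ 9/8. 8⁻¹ ≡ 12 (mod 19), so λ ≡ 9·12 ≡ 13.
  x = λ² - 2 - 2 = 169 - 4 ≡ 13; y = λ·(2 - 13) - 4 ≡ 5. → (13, 5)
3Q: (13, 5) + (2, 4). λ = (4 - 5)/(2 - 13) ≡ 18/8 mod 19. 8⁻¹ ≡ 12 (mod 19) since 8·12 = 96 ≡ 1, so λ ≡ 7.
  x = λ² - 13 - 2 = 49 - 15 ≡ 15; y = λ·(13 - 15) - 5 ≡ 0. → (15, 0)
4Q: (15, 0) + (2, 4). λ = (4 - 0)/(2 - 15) ≡ 4/6 mod 19. 6⁻¹ ≡ 16 (mod 19) since 6·16 = 96 ≡ 1, so λ ≡ 7.
  x = λ² - 15 - 2 = 49 - 17 ≡ 13; y = λ·(15 - 13) - 0 ≡ 14. → (13, 14)
5Q: (13, 14) + (2, 4). λ = (4 - 14)/(2 - 13) ≡ 9/8 mod 19. 8⁻¹ ≡ 12 (mod 19), so λ ≡ 13.
  x = λ² - 13 - 2 = 169 - 15 ≡ 2; y = λ·(13 - 2) - 14 ≡ 15. → (2, 15)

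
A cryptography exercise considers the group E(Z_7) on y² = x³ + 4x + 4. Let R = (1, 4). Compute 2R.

(5, 3)

tangent at (1, 4): λ = (3·1² + 4)/(2·4) ≡ 0/1. 1⁻¹ ≡ 1 (mod 7) since 1·1 = 1 ≡ 1, so λ ≡ 0·1 ≡ 0.
  x = λ² - 1 - 1 = 0 - 2 ≡ 5; y = λ·(1 - 5) - 4 ≡ 3. → (5, 3)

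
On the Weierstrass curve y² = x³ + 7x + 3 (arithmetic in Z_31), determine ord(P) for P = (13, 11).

9

2P: tangent at (13, 11): λ = (3·13² + 7)/(2·11) ≡ 18/22. 22⁻¹ ≡ 24 (mod 31), so λ ≡ 18·24 ≡ 29.
  x = λ² - 13 - 13 = 841 - 26 ≡ 9; y = λ·(13 - 9) - 11 ≡ 12. → (9, 12)
3P: (9, 12) + (13, 11). λ = (11 - 12)/(13 - 9) ≡ 30/4 mod 31. 4⁻¹ ≡ 8 (mod 31), so λ ≡ 23.
  x = λ² - 9 - 13 = 529 - 22 ≡ 11; y = λ·(9 - 11) - 12 ≡ 4. → (11, 4)
4P: (11, 4) + (13, 11). λ = (11 - 4)/(13 - 11) ≡ 7/2 mod 31. 2⁻¹ ≡ 16 (mod 31) since 2·16 = 32 ≡ 1, so λ ≡ 19.
  x = λ² - 11 - 13 = 361 - 24 ≡ 27; y = λ·(11 - 27) - 4 ≡ 2. → (27, 2)
5P: (27, 2) + (13, 11). λ = (11 - 2)/(13 - 27) ≡ 9/17 mod 31. 17⁻¹ ≡ 11 (mod 31), so λ ≡ 6.
  x = λ² - 27 - 13 = 36 - 40 ≡ 27; y = λ·(27 - 27) - 2 ≡ 29. → (27, 29)
6P: (27, 29) + (13, 11). λ = (11 - 29)/(13 - 27) ≡ 13/17 mod 31. 17⁻¹ ≡ 11 (mod 31) since 17·11 = 187 ≡ 1, so λ ≡ 19.
  x = λ² - 27 - 13 = 361 - 40 ≡ 11; y = λ·(27 - 11) - 29 ≡ 27. → (11, 27)
7P: (11, 27) + (13, 11). λ = (11 - 27)/(13 - 11) ≡ 15/2 mod 31. 2⁻¹ ≡ 16 (mod 31), so λ ≡ 23.
  x = λ² - 11 - 13 = 529 - 24 ≡ 9; y = λ·(11 - 9) - 27 ≡ 19. → (9, 19)
8P: (9, 19) + (13, 11). λ = (11 - 19)/(13 - 9) ≡ 23/4 mod 31. 4⁻¹ ≡ 8 (mod 31), so λ ≡ 29.
  x = λ² - 9 - 13 = 841 - 22 ≡ 13; y = λ·(9 - 13) - 19 ≡ 20. → (13, 20)
9P: (13, 20) + (13, 11): same x and y₁ ≡ -y₂, so the sum is 𝒪.
9P = 𝒪, so the order is 9.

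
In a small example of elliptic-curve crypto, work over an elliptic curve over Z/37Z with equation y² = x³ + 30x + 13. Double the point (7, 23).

(11, 34)

tangent at (7, 23): λ = (3·7² + 30)/(2·23) ≡ 29/9. 9⁻¹ ≡ 33 (mod 37), so λ ≡ 29·33 ≡ 32.
  x = λ² - 7 - 7 = 1024 - 14 ≡ 11; y = λ·(7 - 11) - 23 ≡ 34. → (11, 34)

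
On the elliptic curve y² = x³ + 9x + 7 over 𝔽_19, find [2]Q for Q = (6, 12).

tangent at (6, 12): λ = (3·6² + 9)/(2·12) ≡ 3/5. 5⁻¹ ≡ 4 (mod 19) since 5·4 = 20 ≡ 1, so λ ≡ 3·4 ≡ 12.
  x = λ² - 6 - 6 = 144 - 12 ≡ 18; y = λ·(6 - 18) - 12 ≡ 15. → (18, 15)

(18, 15)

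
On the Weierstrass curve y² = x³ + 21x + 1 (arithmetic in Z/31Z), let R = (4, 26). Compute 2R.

tangent at (4, 26): λ = (3·4² + 21)/(2·26) ≡ 7/21. 21⁻¹ ≡ 3 (mod 31), so λ ≡ 7·3 ≡ 21.
  x = λ² - 4 - 4 = 441 - 8 ≡ 30; y = λ·(4 - 30) - 26 ≡ 17. → (30, 17)

(30, 17)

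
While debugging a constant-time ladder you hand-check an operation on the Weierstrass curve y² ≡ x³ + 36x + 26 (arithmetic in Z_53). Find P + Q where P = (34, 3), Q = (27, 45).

(28, 14)

(34, 3) + (27, 45). λ = (45 - 3)/(27 - 34) ≡ 42/46 mod 53. 46⁻¹ ≡ 15 (mod 53), so λ ≡ 47.
  x = λ² - 34 - 27 = 2209 - 61 ≡ 28; y = λ·(34 - 28) - 3 ≡ 14. → (28, 14)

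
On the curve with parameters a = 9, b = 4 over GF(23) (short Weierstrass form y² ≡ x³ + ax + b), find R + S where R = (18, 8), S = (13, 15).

(5, 6)

(18, 8) + (13, 15). λ = (15 - 8)/(13 - 18) ≡ 7/18 mod 23. 18⁻¹ ≡ 9 (mod 23) since 18·9 = 162 ≡ 1, so λ ≡ 17.
  x = λ² - 18 - 13 = 289 - 31 ≡ 5; y = λ·(18 - 5) - 8 ≡ 6. → (5, 6)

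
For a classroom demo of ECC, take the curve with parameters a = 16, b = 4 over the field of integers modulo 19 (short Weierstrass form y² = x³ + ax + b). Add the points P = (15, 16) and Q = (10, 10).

(15, 16) + (10, 10). λ = (10 - 16)/(10 - 15) ≡ 13/14 mod 19. 14⁻¹ ≡ 15 (mod 19) since 14·15 = 210 ≡ 1, so λ ≡ 5.
  x = λ² - 15 - 10 = 25 - 25 ≡ 0; y = λ·(15 - 0) - 16 ≡ 2. → (0, 2)

(0, 2)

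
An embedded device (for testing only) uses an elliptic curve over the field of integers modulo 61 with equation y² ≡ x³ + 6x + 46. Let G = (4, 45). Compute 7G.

(58, 1)

Double-and-add on 7 = (111)₂. Start with G = (4, 45) for the leading 1-bit.
double: tangent at (4, 45): λ = (3·4² + 6)/(2·45) ≡ 54/29. 29⁻¹ ≡ 40 (mod 61), so λ ≡ 54·40 ≡ 25.
  x = λ² - 4 - 4 = 625 - 8 ≡ 7; y = λ·(4 - 7) - 45 ≡ 2. → (7, 2)
add G: (7, 2) + (4, 45). λ = (45 - 2)/(4 - 7) ≡ 43/58 mod 61. 58⁻¹ ≡ 20 (mod 61) since 58·20 = 1160 ≡ 1, so λ ≡ 6.
  x = λ² - 7 - 4 = 36 - 11 ≡ 25; y = λ·(7 - 25) - 2 ≡ 12. → (25, 12)
double: tangent at (25, 12): λ = (3·25² + 6)/(2·12) ≡ 51/24. 24⁻¹ ≡ 28 (mod 61) since 24·28 = 672 ≡ 1, so λ ≡ 51·28 ≡ 25.
  x = λ² - 25 - 25 = 625 - 50 ≡ 26; y = λ·(25 - 26) - 12 ≡ 24. → (26, 24)
add G: (26, 24) + (4, 45). λ = (45 - 24)/(4 - 26) ≡ 21/39 mod 61. 39⁻¹ ≡ 36 (mod 61) since 39·36 = 1404 ≡ 1, so λ ≡ 24.
  x = λ² - 26 - 4 = 576 - 30 ≡ 58; y = λ·(26 - 58) - 24 ≡ 1. → (58, 1)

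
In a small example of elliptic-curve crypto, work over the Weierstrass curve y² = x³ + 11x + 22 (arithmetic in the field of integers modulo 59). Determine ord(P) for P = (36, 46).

2P: tangent at (36, 46): λ = (3·36² + 11)/(2·46) ≡ 5/33. 33⁻¹ ≡ 34 (mod 59), so λ ≡ 5·34 ≡ 52.
  x = λ² - 36 - 36 = 2704 - 72 ≡ 36; y = λ·(36 - 36) - 46 ≡ 13. → (36, 13)
3P: (36, 13) + (36, 46): same x and y₁ ≡ -y₂, so the sum is ∞.
3P = ∞, so the order is 3.

3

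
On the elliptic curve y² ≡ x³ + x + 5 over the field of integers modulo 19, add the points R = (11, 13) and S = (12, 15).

(11, 13) + (12, 15). λ = (15 - 13)/(12 - 11) ≡ 2/1 mod 19. 1⁻¹ ≡ 1 (mod 19), so λ ≡ 2.
  x = λ² - 11 - 12 = 4 - 23 ≡ 0; y = λ·(11 - 0) - 13 ≡ 9. → (0, 9)

(0, 9)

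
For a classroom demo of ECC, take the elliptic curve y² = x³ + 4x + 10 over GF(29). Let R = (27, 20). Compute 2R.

tangent at (27, 20): λ = (3·27² + 4)/(2·20) ≡ 16/11. 11⁻¹ ≡ 8 (mod 29) since 11·8 = 88 ≡ 1, so λ ≡ 16·8 ≡ 12.
  x = λ² - 27 - 27 = 144 - 54 ≡ 3; y = λ·(27 - 3) - 20 ≡ 7. → (3, 7)

(3, 7)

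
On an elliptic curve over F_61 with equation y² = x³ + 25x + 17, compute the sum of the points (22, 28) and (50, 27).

(22, 28) + (50, 27). λ = (27 - 28)/(50 - 22) ≡ 60/28 mod 61. 28⁻¹ ≡ 24 (mod 61), so λ ≡ 37.
  x = λ² - 22 - 50 = 1369 - 72 ≡ 16; y = λ·(22 - 16) - 28 ≡ 11. → (16, 11)

(16, 11)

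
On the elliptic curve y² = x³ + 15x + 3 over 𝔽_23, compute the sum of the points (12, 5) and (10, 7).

(12, 5) + (10, 7). λ = (7 - 5)/(10 - 12) ≡ 2/21 mod 23. 21⁻¹ ≡ 11 (mod 23), so λ ≡ 22.
  x = λ² - 12 - 10 = 484 - 22 ≡ 2; y = λ·(12 - 2) - 5 ≡ 8. → (2, 8)

(2, 8)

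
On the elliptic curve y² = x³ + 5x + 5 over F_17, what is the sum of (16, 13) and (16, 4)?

The two points share x = 16 and their y-coordinates satisfy 13 + 4 ≡ 0 (mod 17), so they are inverses. Their sum is 𝒪.

O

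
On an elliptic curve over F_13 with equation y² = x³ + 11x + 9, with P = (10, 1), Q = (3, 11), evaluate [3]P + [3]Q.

(4, 0)

First 3P:
Repeated addition: build up to 3P.
2P: tangent at (10, 1): λ = (3·10² + 11)/(2·1) ≡ 12/2. 2⁻¹ ≡ 7 (mod 13), so λ ≡ 12·7 ≡ 6.
  x = λ² - 10 - 10 = 36 - 20 ≡ 3; y = λ·(10 - 3) - 1 ≡ 2. → (3, 2)
3P: (3, 2) + (10, 1). λ = (1 - 2)/(10 - 3) ≡ 12/7 mod 13. 7⁻¹ ≡ 2 (mod 13), so λ ≡ 11.
  x = λ² - 3 - 10 = 121 - 13 ≡ 4; y = λ·(3 - 4) - 2 ≡ 0. → (4, 0)
3P = (4, 0).
Next 3Q:
Repeated addition: build up to 3Q.
2Q: tangent at (3, 11): λ = (3·3² + 11)/(2·11) ≡ 12/9. 9⁻¹ ≡ 3 (mod 13), so λ ≡ 12·3 ≡ 10.
  x = λ² - 3 - 3 = 100 - 6 ≡ 3; y = λ·(3 - 3) - 11 ≡ 2. → (3, 2)
3Q: (3, 2) + (3, 11): same x and y₁ ≡ -y₂, so the sum is O.
3Q = O.
Finally 3P + 3Q:
(4, 0) + O = (4, 0) (identity).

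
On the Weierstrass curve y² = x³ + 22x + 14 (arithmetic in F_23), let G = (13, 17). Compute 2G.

tangent at (13, 17): λ = (3·13² + 22)/(2·17) ≡ 0/11. 11⁻¹ ≡ 21 (mod 23), so λ ≡ 0·21 ≡ 0.
  x = λ² - 13 - 13 = 0 - 26 ≡ 20; y = λ·(13 - 20) - 17 ≡ 6. → (20, 6)

(20, 6)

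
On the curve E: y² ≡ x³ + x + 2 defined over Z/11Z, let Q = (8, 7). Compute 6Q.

Double-and-add on 6 = (110)₂. Start with Q = (8, 7) for the leading 1-bit.
double: tangent at (8, 7): λ = (3·8² + 1)/(2·7) ≡ 6/3. 3⁻¹ ≡ 4 (mod 11), so λ ≡ 6·4 ≡ 2.
  x = λ² - 8 - 8 = 4 - 16 ≡ 10; y = λ·(8 - 10) - 7 ≡ 0. → (10, 0)
add Q: (10, 0) + (8, 7). λ = (7 - 0)/(8 - 10) ≡ 7/9 mod 11. 9⁻¹ ≡ 5 (mod 11) since 9·5 = 45 ≡ 1, so λ ≡ 2.
  x = λ² - 10 - 8 = 4 - 18 ≡ 8; y = λ·(10 - 8) - 0 ≡ 4. → (8, 4)
double: tangent at (8, 4): λ = (3·8² + 1)/(2·4) ≡ 6/8. 8⁻¹ ≡ 7 (mod 11), so λ ≡ 6·7 ≡ 9.
  x = λ² - 8 - 8 = 81 - 16 ≡ 10; y = λ·(8 - 10) - 4 ≡ 0. → (10, 0)

(10, 0)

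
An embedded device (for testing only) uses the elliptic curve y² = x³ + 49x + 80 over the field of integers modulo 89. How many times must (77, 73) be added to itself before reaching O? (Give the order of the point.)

7

2P: tangent at (77, 73): λ = (3·77² + 49)/(2·73) ≡ 36/57. 57⁻¹ ≡ 25 (mod 89) since 57·25 = 1425 ≡ 1, so λ ≡ 36·25 ≡ 10.
  x = λ² - 77 - 77 = 100 - 154 ≡ 35; y = λ·(77 - 35) - 73 ≡ 80. → (35, 80)
3P: (35, 80) + (77, 73). λ = (73 - 80)/(77 - 35) ≡ 82/42 mod 89. 42⁻¹ ≡ 53 (mod 89), so λ ≡ 74.
  x = λ² - 35 - 77 = 5476 - 112 ≡ 24; y = λ·(35 - 24) - 80 ≡ 22. → (24, 22)
4P: (24, 22) + (77, 73). λ = (73 - 22)/(77 - 24) ≡ 51/53 mod 89. 53⁻¹ ≡ 42 (mod 89), so λ ≡ 6.
  x = λ² - 24 - 77 = 36 - 101 ≡ 24; y = λ·(24 - 24) - 22 ≡ 67. → (24, 67)
5P: (24, 67) + (77, 73). λ = (73 - 67)/(77 - 24) ≡ 6/53 mod 89. 53⁻¹ ≡ 42 (mod 89), so λ ≡ 74.
  x = λ² - 24 - 77 = 5476 - 101 ≡ 35; y = λ·(24 - 35) - 67 ≡ 9. → (35, 9)
6P: (35, 9) + (77, 73). λ = (73 - 9)/(77 - 35) ≡ 64/42 mod 89. 42⁻¹ ≡ 53 (mod 89), so λ ≡ 10.
  x = λ² - 35 - 77 = 100 - 112 ≡ 77; y = λ·(35 - 77) - 9 ≡ 16. → (77, 16)
7P: (77, 16) + (77, 73): same x and y₁ ≡ -y₂, so the sum is O.
7P = O, so the order is 7.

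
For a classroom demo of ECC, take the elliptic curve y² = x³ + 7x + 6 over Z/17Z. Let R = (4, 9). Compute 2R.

(8, 9)

tangent at (4, 9): λ = (3·4² + 7)/(2·9) ≡ 4/1. 1⁻¹ ≡ 1 (mod 17) since 1·1 = 1 ≡ 1, so λ ≡ 4·1 ≡ 4.
  x = λ² - 4 - 4 = 16 - 8 ≡ 8; y = λ·(4 - 8) - 9 ≡ 9. → (8, 9)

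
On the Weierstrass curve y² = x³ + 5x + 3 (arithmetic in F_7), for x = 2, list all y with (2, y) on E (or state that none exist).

0

x³ + 5x + 3 = 21 ≡ 0 (mod 7).
Only y = 0 satisfies y² ≡ 0.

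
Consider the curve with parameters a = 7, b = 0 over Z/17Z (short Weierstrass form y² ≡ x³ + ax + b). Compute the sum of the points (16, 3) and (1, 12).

(16, 3) + (1, 12). λ = (12 - 3)/(1 - 16) ≡ 9/2 mod 17. 2⁻¹ ≡ 9 (mod 17) since 2·9 = 18 ≡ 1, so λ ≡ 13.
  x = λ² - 16 - 1 = 169 - 17 ≡ 16; y = λ·(16 - 16) - 3 ≡ 14. → (16, 14)

(16, 14)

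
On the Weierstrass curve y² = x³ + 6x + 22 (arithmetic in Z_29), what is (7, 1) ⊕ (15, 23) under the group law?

(7, 1) + (15, 23). λ = (23 - 1)/(15 - 7) ≡ 22/8 mod 29. 8⁻¹ ≡ 11 (mod 29) since 8·11 = 88 ≡ 1, so λ ≡ 10.
  x = λ² - 7 - 15 = 100 - 22 ≡ 20; y = λ·(7 - 20) - 1 ≡ 14. → (20, 14)

(20, 14)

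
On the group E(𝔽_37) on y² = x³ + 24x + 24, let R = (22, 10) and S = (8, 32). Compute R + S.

(14, 25)

(22, 10) + (8, 32). λ = (32 - 10)/(8 - 22) ≡ 22/23 mod 37. 23⁻¹ ≡ 29 (mod 37), so λ ≡ 9.
  x = λ² - 22 - 8 = 81 - 30 ≡ 14; y = λ·(22 - 14) - 10 ≡ 25. → (14, 25)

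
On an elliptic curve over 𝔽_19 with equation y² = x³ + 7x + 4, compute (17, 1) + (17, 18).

O

The two points share x = 17 and their y-coordinates satisfy 1 + 18 ≡ 0 (mod 19), so they are inverses. Their sum is O.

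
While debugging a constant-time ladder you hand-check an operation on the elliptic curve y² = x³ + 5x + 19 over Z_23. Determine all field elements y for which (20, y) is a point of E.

0

x³ + 5x + 19 = 8119 ≡ 0 (mod 23).
Only y = 0 satisfies y² ≡ 0.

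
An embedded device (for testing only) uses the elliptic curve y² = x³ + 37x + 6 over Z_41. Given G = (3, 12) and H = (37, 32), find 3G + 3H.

(24, 9)

First 3G:
Repeated addition: build up to 3G.
2G: tangent at (3, 12): λ = (3·3² + 37)/(2·12) ≡ 23/24. 24⁻¹ ≡ 12 (mod 41) since 24·12 = 288 ≡ 1, so λ ≡ 23·12 ≡ 30.
  x = λ² - 3 - 3 = 900 - 6 ≡ 33; y = λ·(3 - 33) - 12 ≡ 31. → (33, 31)
3G: (33, 31) + (3, 12). λ = (12 - 31)/(3 - 33) ≡ 22/11 mod 41. 11⁻¹ ≡ 15 (mod 41), so λ ≡ 2.
  x = λ² - 33 - 3 = 4 - 36 ≡ 9; y = λ·(33 - 9) - 31 ≡ 17. → (9, 17)
3G = (9, 17).
Next 3H:
Repeated addition: build up to 3H.
2H: tangent at (37, 32): λ = (3·37² + 37)/(2·32) ≡ 3/23. 23⁻¹ ≡ 25 (mod 41) since 23·25 = 575 ≡ 1, so λ ≡ 3·25 ≡ 34.
  x = λ² - 37 - 37 = 1156 - 74 ≡ 16; y = λ·(37 - 16) - 32 ≡ 26. → (16, 26)
3H: (16, 26) + (37, 32). λ = (32 - 26)/(37 - 16) ≡ 6/21 mod 41. 21⁻¹ ≡ 2 (mod 41) since 21·2 = 42 ≡ 1, so λ ≡ 12.
  x = λ² - 16 - 37 = 144 - 53 ≡ 9; y = λ·(16 - 9) - 26 ≡ 17. → (9, 17)
3H = (9, 17).
Finally 3G + 3H:
tangent at (9, 17): λ = (3·9² + 37)/(2·17) ≡ 34/34. 34⁻¹ ≡ 35 (mod 41), so λ ≡ 34·35 ≡ 1.
  x = λ² - 9 - 9 = 1 - 18 ≡ 24; y = λ·(9 - 24) - 17 ≡ 9. → (24, 9)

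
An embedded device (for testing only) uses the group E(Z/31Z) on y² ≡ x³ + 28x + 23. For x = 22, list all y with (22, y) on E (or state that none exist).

none

x³ + 28x + 23 = 11287 ≡ 3 (mod 31).
3 is a non-residue mod 31; no y exists.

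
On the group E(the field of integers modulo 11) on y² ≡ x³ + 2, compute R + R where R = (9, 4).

tangent at (9, 4): λ = (3·9² + 0)/(2·4) ≡ 1/8. 8⁻¹ ≡ 7 (mod 11), so λ ≡ 1·7 ≡ 7.
  x = λ² - 9 - 9 = 49 - 18 ≡ 9; y = λ·(9 - 9) - 4 ≡ 7. → (9, 7)

(9, 7)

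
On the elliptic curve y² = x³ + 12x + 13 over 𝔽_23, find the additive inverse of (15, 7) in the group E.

-(15, 7) = (15, -7 mod 23) = (15, 16).

(15, 16)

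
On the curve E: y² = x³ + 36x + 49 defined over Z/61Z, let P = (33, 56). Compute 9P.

Double-and-add on 9 = (1001)₂. Start with P = (33, 56) for the leading 1-bit.
double: tangent at (33, 56): λ = (3·33² + 36)/(2·56) ≡ 9/51. 51⁻¹ ≡ 6 (mod 61) since 51·6 = 306 ≡ 1, so λ ≡ 9·6 ≡ 54.
  x = λ² - 33 - 33 = 2916 - 66 ≡ 44; y = λ·(33 - 44) - 56 ≡ 21. → (44, 21)
double: tangent at (44, 21): λ = (3·44² + 36)/(2·21) ≡ 49/42. 42⁻¹ ≡ 16 (mod 61), so λ ≡ 49·16 ≡ 52.
  x = λ² - 44 - 44 = 2704 - 88 ≡ 54; y = λ·(44 - 54) - 21 ≡ 8. → (54, 8)
double: tangent at (54, 8): λ = (3·54² + 36)/(2·8) ≡ 0/16. 16⁻¹ ≡ 42 (mod 61), so λ ≡ 0·42 ≡ 0.
  x = λ² - 54 - 54 = 0 - 108 ≡ 14; y = λ·(54 - 14) - 8 ≡ 53. → (14, 53)
add P: (14, 53) + (33, 56). λ = (56 - 53)/(33 - 14) ≡ 3/19 mod 61. 19⁻¹ ≡ 45 (mod 61), so λ ≡ 13.
  x = λ² - 14 - 33 = 169 - 47 ≡ 0; y = λ·(14 - 0) - 53 ≡ 7. → (0, 7)

(0, 7)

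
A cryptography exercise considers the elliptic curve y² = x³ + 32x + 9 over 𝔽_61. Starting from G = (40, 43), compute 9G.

(19, 41)

Double-and-add on 9 = (1001)₂. Start with G = (40, 43) for the leading 1-bit.
double: tangent at (40, 43): λ = (3·40² + 32)/(2·43) ≡ 13/25. 25⁻¹ ≡ 22 (mod 61), so λ ≡ 13·22 ≡ 42.
  x = λ² - 40 - 40 = 1764 - 80 ≡ 37; y = λ·(40 - 37) - 43 ≡ 22. → (37, 22)
double: tangent at (37, 22): λ = (3·37² + 32)/(2·22) ≡ 52/44. 44⁻¹ ≡ 43 (mod 61), so λ ≡ 52·43 ≡ 40.
  x = λ² - 37 - 37 = 1600 - 74 ≡ 1; y = λ·(37 - 1) - 22 ≡ 15. → (1, 15)
double: tangent at (1, 15): λ = (3·1² + 32)/(2·15) ≡ 35/30. 30⁻¹ ≡ 59 (mod 61), so λ ≡ 35·59 ≡ 52.
  x = λ² - 1 - 1 = 2704 - 2 ≡ 18; y = λ·(1 - 18) - 15 ≡ 16. → (18, 16)
add G: (18, 16) + (40, 43). λ = (43 - 16)/(40 - 18) ≡ 27/22 mod 61. 22⁻¹ ≡ 25 (mod 61), so λ ≡ 4.
  x = λ² - 18 - 40 = 16 - 58 ≡ 19; y = λ·(18 - 19) - 16 ≡ 41. → (19, 41)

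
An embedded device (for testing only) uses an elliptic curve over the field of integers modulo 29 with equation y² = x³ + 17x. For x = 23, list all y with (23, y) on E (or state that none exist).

1, 28

x³ + 17x + 0 = 12558 ≡ 1 (mod 29).
Square roots of 1 mod 29: 1 and 28 (since 1² = 1 ≡ 1).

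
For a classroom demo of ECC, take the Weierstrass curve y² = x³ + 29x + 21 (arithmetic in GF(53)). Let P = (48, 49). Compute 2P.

tangent at (48, 49): λ = (3·48² + 29)/(2·49) ≡ 51/45. 45⁻¹ ≡ 33 (mod 53), so λ ≡ 51·33 ≡ 40.
  x = λ² - 48 - 48 = 1600 - 96 ≡ 20; y = λ·(48 - 20) - 49 ≡ 11. → (20, 11)

(20, 11)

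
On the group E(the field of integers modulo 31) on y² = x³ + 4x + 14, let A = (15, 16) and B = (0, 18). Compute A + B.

(15, 16) + (0, 18). λ = (18 - 16)/(0 - 15) ≡ 2/16 mod 31. 16⁻¹ ≡ 2 (mod 31) since 16·2 = 32 ≡ 1, so λ ≡ 4.
  x = λ² - 15 - 0 = 16 - 15 ≡ 1; y = λ·(15 - 1) - 16 ≡ 9. → (1, 9)

(1, 9)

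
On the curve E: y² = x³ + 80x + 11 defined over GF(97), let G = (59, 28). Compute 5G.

Repeated addition: build up to 5G.
2G: tangent at (59, 28): λ = (3·59² + 80)/(2·28) ≡ 47/56. 56⁻¹ ≡ 26 (mod 97) since 56·26 = 1456 ≡ 1, so λ ≡ 47·26 ≡ 58.
  x = λ² - 59 - 59 = 3364 - 118 ≡ 45; y = λ·(59 - 45) - 28 ≡ 8. → (45, 8)
3G: (45, 8) + (59, 28). λ = (28 - 8)/(59 - 45) ≡ 20/14 mod 97. 14⁻¹ ≡ 7 (mod 97), so λ ≡ 43.
  x = λ² - 45 - 59 = 1849 - 104 ≡ 96; y = λ·(45 - 96) - 8 ≡ 30. → (96, 30)
4G: (96, 30) + (59, 28). λ = (28 - 30)/(59 - 96) ≡ 95/60 mod 97. 60⁻¹ ≡ 76 (mod 97), so λ ≡ 42.
  x = λ² - 96 - 59 = 1764 - 155 ≡ 57; y = λ·(96 - 57) - 30 ≡ 56. → (57, 56)
5G: (57, 56) + (59, 28). λ = (28 - 56)/(59 - 57) ≡ 69/2 mod 97. 2⁻¹ ≡ 49 (mod 97), so λ ≡ 83.
  x = λ² - 57 - 59 = 6889 - 116 ≡ 80; y = λ·(57 - 80) - 56 ≡ 72. → (80, 72)

(80, 72)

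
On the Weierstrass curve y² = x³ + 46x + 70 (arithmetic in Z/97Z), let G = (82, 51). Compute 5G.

(82, 46)

Double-and-add on 5 = (101)₂. Start with G = (82, 51) for the leading 1-bit.
double: tangent at (82, 51): λ = (3·82² + 46)/(2·51) ≡ 42/5. 5⁻¹ ≡ 39 (mod 97), so λ ≡ 42·39 ≡ 86.
  x = λ² - 82 - 82 = 7396 - 164 ≡ 54; y = λ·(82 - 54) - 51 ≡ 29. → (54, 29)
double: tangent at (54, 29): λ = (3·54² + 46)/(2·29) ≡ 64/58. 58⁻¹ ≡ 92 (mod 97) since 58·92 = 5336 ≡ 1, so λ ≡ 64·92 ≡ 68.
  x = λ² - 54 - 54 = 4624 - 108 ≡ 54; y = λ·(54 - 54) - 29 ≡ 68. → (54, 68)
add G: (54, 68) + (82, 51). λ = (51 - 68)/(82 - 54) ≡ 80/28 mod 97. 28⁻¹ ≡ 52 (mod 97) since 28·52 = 1456 ≡ 1, so λ ≡ 86.
  x = λ² - 54 - 82 = 7396 - 136 ≡ 82; y = λ·(54 - 82) - 68 ≡ 46. → (82, 46)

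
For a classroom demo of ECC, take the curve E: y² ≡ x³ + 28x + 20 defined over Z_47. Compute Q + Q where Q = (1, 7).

(30, 6)

tangent at (1, 7): λ = (3·1² + 28)/(2·7) ≡ 31/14. 14⁻¹ ≡ 37 (mod 47), so λ ≡ 31·37 ≡ 19.
  x = λ² - 1 - 1 = 361 - 2 ≡ 30; y = λ·(1 - 30) - 7 ≡ 6. → (30, 6)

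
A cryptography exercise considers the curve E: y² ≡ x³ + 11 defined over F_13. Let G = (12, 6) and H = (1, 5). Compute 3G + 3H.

First 3G:
Repeated addition: build up to 3G.
2G: tangent at (12, 6): λ = (3·12² + 0)/(2·6) ≡ 3/12. 12⁻¹ ≡ 12 (mod 13) since 12·12 = 144 ≡ 1, so λ ≡ 3·12 ≡ 10.
  x = λ² - 12 - 12 = 100 - 24 ≡ 11; y = λ·(12 - 11) - 6 ≡ 4. → (11, 4)
3G: (11, 4) + (12, 6). λ = (6 - 4)/(12 - 11) ≡ 2/1 mod 13. 1⁻¹ ≡ 1 (mod 13) since 1·1 = 1 ≡ 1, so λ ≡ 2.
  x = λ² - 11 - 12 = 4 - 23 ≡ 7; y = λ·(11 - 7) - 4 ≡ 4. → (7, 4)
3G = (7, 4).
Next 3H:
Repeated addition: build up to 3H.
2H: tangent at (1, 5): λ = (3·1² + 0)/(2·5) ≡ 3/10. 10⁻¹ ≡ 4 (mod 13) since 10·4 = 40 ≡ 1, so λ ≡ 3·4 ≡ 12.
  x = λ² - 1 - 1 = 144 - 2 ≡ 12; y = λ·(1 - 12) - 5 ≡ 6. → (12, 6)
3H: (12, 6) + (1, 5). λ = (5 - 6)/(1 - 12) ≡ 12/2 mod 13. 2⁻¹ ≡ 7 (mod 13) since 2·7 = 14 ≡ 1, so λ ≡ 6.
  x = λ² - 12 - 1 = 36 - 13 ≡ 10; y = λ·(12 - 10) - 6 ≡ 6. → (10, 6)
3H = (10, 6).
Finally 3G + 3H:
(7, 4) + (10, 6). λ = (6 - 4)/(10 - 7) ≡ 2/3 mod 13. 3⁻¹ ≡ 9 (mod 13), so λ ≡ 5.
  x = λ² - 7 - 10 = 25 - 17 ≡ 8; y = λ·(7 - 8) - 4 ≡ 4. → (8, 4)

(8, 4)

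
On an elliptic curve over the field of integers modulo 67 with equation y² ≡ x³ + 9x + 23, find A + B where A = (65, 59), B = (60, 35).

(65, 59) + (60, 35). λ = (35 - 59)/(60 - 65) ≡ 43/62 mod 67. 62⁻¹ ≡ 40 (mod 67), so λ ≡ 45.
  x = λ² - 65 - 60 = 2025 - 125 ≡ 24; y = λ·(65 - 24) - 59 ≡ 44. → (24, 44)

(24, 44)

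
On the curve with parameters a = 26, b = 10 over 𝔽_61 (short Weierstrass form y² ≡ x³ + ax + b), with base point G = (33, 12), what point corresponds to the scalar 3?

(47, 47)

Repeated addition: build up to 3G.
2G: tangent at (33, 12): λ = (3·33² + 26)/(2·12) ≡ 60/24. 24⁻¹ ≡ 28 (mod 61) since 24·28 = 672 ≡ 1, so λ ≡ 60·28 ≡ 33.
  x = λ² - 33 - 33 = 1089 - 66 ≡ 47; y = λ·(33 - 47) - 12 ≡ 14. → (47, 14)
3G: (47, 14) + (33, 12). λ = (12 - 14)/(33 - 47) ≡ 59/47 mod 61. 47⁻¹ ≡ 13 (mod 61), so λ ≡ 35.
  x = λ² - 47 - 33 = 1225 - 80 ≡ 47; y = λ·(47 - 47) - 14 ≡ 47. → (47, 47)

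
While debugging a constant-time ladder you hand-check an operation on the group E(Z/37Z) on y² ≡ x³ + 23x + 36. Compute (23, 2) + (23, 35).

The two points share x = 23 and their y-coordinates satisfy 2 + 35 ≡ 0 (mod 37), so they are inverses. Their sum is 𝒪.

O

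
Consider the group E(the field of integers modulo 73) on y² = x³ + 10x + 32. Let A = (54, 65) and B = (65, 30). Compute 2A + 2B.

First 2A:
Repeated addition: build up to 2A.
2A: tangent at (54, 65): λ = (3·54² + 10)/(2·65) ≡ 71/57. 57⁻¹ ≡ 41 (mod 73), so λ ≡ 71·41 ≡ 64.
  x = λ² - 54 - 54 = 4096 - 108 ≡ 46; y = λ·(54 - 46) - 65 ≡ 9. → (46, 9)
2A = (46, 9).
Next 2B:
Repeated addition: build up to 2B.
2B: tangent at (65, 30): λ = (3·65² + 10)/(2·30) ≡ 56/60. 60⁻¹ ≡ 28 (mod 73) since 60·28 = 1680 ≡ 1, so λ ≡ 56·28 ≡ 35.
  x = λ² - 65 - 65 = 1225 - 130 ≡ 0; y = λ·(65 - 0) - 30 ≡ 55. → (0, 55)
2B = (0, 55).
Finally 2A + 2B:
(46, 9) + (0, 55). λ = (55 - 9)/(0 - 46) ≡ 46/27 mod 73. 27⁻¹ ≡ 46 (mod 73), so λ ≡ 72.
  x = λ² - 46 - 0 = 5184 - 46 ≡ 28; y = λ·(46 - 28) - 9 ≡ 46. → (28, 46)

(28, 46)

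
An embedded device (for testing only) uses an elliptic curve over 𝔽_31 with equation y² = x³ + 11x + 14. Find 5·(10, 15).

Write P = (10, 15).
Double-and-add on 5 = (101)₂. Start with P = (10, 15) for the leading 1-bit.
double: tangent at (10, 15): λ = (3·10² + 11)/(2·15) ≡ 1/30. 30⁻¹ ≡ 30 (mod 31), so λ ≡ 1·30 ≡ 30.
  x = λ² - 10 - 10 = 900 - 20 ≡ 12; y = λ·(10 - 12) - 15 ≡ 18. → (12, 18)
double: tangent at (12, 18): λ = (3·12² + 11)/(2·18) ≡ 9/5. 5⁻¹ ≡ 25 (mod 31) since 5·25 = 125 ≡ 1, so λ ≡ 9·25 ≡ 8.
  x = λ² - 12 - 12 = 64 - 24 ≡ 9; y = λ·(12 - 9) - 18 ≡ 6. → (9, 6)
add P: (9, 6) + (10, 15). λ = (15 - 6)/(10 - 9) ≡ 9/1 mod 31. 1⁻¹ ≡ 1 (mod 31) since 1·1 = 1 ≡ 1, so λ ≡ 9.
  x = λ² - 9 - 10 = 81 - 19 ≡ 0; y = λ·(9 - 0) - 6 ≡ 13. → (0, 13)

(0, 13)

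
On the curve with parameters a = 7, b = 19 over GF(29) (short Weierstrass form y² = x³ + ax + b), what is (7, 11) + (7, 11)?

tangent at (7, 11): λ = (3·7² + 7)/(2·11) ≡ 9/22. 22⁻¹ ≡ 4 (mod 29), so λ ≡ 9·4 ≡ 7.
  x = λ² - 7 - 7 = 49 - 14 ≡ 6; y = λ·(7 - 6) - 11 ≡ 25. → (6, 25)

(6, 25)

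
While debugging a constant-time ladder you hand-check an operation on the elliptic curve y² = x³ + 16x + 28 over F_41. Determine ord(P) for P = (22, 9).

2P: tangent at (22, 9): λ = (3·22² + 16)/(2·9) ≡ 33/18. 18⁻¹ ≡ 16 (mod 41) since 18·16 = 288 ≡ 1, so λ ≡ 33·16 ≡ 36.
  x = λ² - 22 - 22 = 1296 - 44 ≡ 22; y = λ·(22 - 22) - 9 ≡ 32. → (22, 32)
3P: (22, 32) + (22, 9): same x and y₁ ≡ -y₂, so the sum is O.
3P = O, so the order is 3.

3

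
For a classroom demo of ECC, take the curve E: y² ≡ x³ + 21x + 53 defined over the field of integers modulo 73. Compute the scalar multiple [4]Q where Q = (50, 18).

(25, 17)

Double-and-add on 4 = (100)₂. Start with Q = (50, 18) for the leading 1-bit.
double: tangent at (50, 18): λ = (3·50² + 21)/(2·18) ≡ 2/36. 36⁻¹ ≡ 71 (mod 73), so λ ≡ 2·71 ≡ 69.
  x = λ² - 50 - 50 = 4761 - 100 ≡ 62; y = λ·(50 - 62) - 18 ≡ 30. → (62, 30)
double: tangent at (62, 30): λ = (3·62² + 21)/(2·30) ≡ 19/60. 60⁻¹ ≡ 28 (mod 73), so λ ≡ 19·28 ≡ 21.
  x = λ² - 62 - 62 = 441 - 124 ≡ 25; y = λ·(62 - 25) - 30 ≡ 17. → (25, 17)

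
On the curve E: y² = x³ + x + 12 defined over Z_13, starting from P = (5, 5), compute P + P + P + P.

Double-and-add on 4 = (100)₂. Start with P = (5, 5) for the leading 1-bit.
double: tangent at (5, 5): λ = (3·5² + 1)/(2·5) ≡ 11/10. 10⁻¹ ≡ 4 (mod 13), so λ ≡ 11·4 ≡ 5.
  x = λ² - 5 - 5 = 25 - 10 ≡ 2; y = λ·(5 - 2) - 5 ≡ 10. → (2, 10)
double: tangent at (2, 10): λ = (3·2² + 1)/(2·10) ≡ 0/7. 7⁻¹ ≡ 2 (mod 13) since 7·2 = 14 ≡ 1, so λ ≡ 0·2 ≡ 0.
  x = λ² - 2 - 2 = 0 - 4 ≡ 9; y = λ·(2 - 9) - 10 ≡ 3. → (9, 3)

(9, 3)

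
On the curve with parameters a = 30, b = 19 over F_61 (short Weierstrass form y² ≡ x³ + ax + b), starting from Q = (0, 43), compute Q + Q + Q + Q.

Repeated addition: build up to 4Q.
2Q: tangent at (0, 43): λ = (3·0² + 30)/(2·43) ≡ 30/25. 25⁻¹ ≡ 22 (mod 61), so λ ≡ 30·22 ≡ 50.
  x = λ² - 0 - 0 = 2500 - 0 ≡ 60; y = λ·(0 - 60) - 43 ≡ 7. → (60, 7)
3Q: (60, 7) + (0, 43). λ = (43 - 7)/(0 - 60) ≡ 36/1 mod 61. 1⁻¹ ≡ 1 (mod 61), so λ ≡ 36.
  x = λ² - 60 - 0 = 1296 - 60 ≡ 16; y = λ·(60 - 16) - 7 ≡ 52. → (16, 52)
4Q: (16, 52) + (0, 43). λ = (43 - 52)/(0 - 16) ≡ 52/45 mod 61. 45⁻¹ ≡ 19 (mod 61), so λ ≡ 12.
  x = λ² - 16 - 0 = 144 - 16 ≡ 6; y = λ·(16 - 6) - 52 ≡ 7. → (6, 7)

(6, 7)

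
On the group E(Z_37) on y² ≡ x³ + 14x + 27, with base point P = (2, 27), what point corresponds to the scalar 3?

Repeated addition: build up to 3P.
2P: tangent at (2, 27): λ = (3·2² + 14)/(2·27) ≡ 26/17. 17⁻¹ ≡ 24 (mod 37) since 17·24 = 408 ≡ 1, so λ ≡ 26·24 ≡ 32.
  x = λ² - 2 - 2 = 1024 - 4 ≡ 21; y = λ·(2 - 21) - 27 ≡ 31. → (21, 31)
3P: (21, 31) + (2, 27). λ = (27 - 31)/(2 - 21) ≡ 33/18 mod 37. 18⁻¹ ≡ 35 (mod 37) since 18·35 = 630 ≡ 1, so λ ≡ 8.
  x = λ² - 21 - 2 = 64 - 23 ≡ 4; y = λ·(21 - 4) - 31 ≡ 31. → (4, 31)

(4, 31)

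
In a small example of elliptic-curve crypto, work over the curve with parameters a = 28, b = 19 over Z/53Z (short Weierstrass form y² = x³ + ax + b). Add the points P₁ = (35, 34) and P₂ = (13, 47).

(35, 34) + (13, 47). λ = (47 - 34)/(13 - 35) ≡ 13/31 mod 53. 31⁻¹ ≡ 12 (mod 53), so λ ≡ 50.
  x = λ² - 35 - 13 = 2500 - 48 ≡ 14; y = λ·(35 - 14) - 34 ≡ 9. → (14, 9)

(14, 9)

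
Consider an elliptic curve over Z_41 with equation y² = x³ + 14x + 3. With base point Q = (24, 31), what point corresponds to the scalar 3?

(14, 27)

Repeated addition: build up to 3Q.
2Q: tangent at (24, 31): λ = (3·24² + 14)/(2·31) ≡ 20/21. 21⁻¹ ≡ 2 (mod 41) since 21·2 = 42 ≡ 1, so λ ≡ 20·2 ≡ 40.
  x = λ² - 24 - 24 = 1600 - 48 ≡ 35; y = λ·(24 - 35) - 31 ≡ 21. → (35, 21)
3Q: (35, 21) + (24, 31). λ = (31 - 21)/(24 - 35) ≡ 10/30 mod 41. 30⁻¹ ≡ 26 (mod 41) since 30·26 = 780 ≡ 1, so λ ≡ 14.
  x = λ² - 35 - 24 = 196 - 59 ≡ 14; y = λ·(35 - 14) - 21 ≡ 27. → (14, 27)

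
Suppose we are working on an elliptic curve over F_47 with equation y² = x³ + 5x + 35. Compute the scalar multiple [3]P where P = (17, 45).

(10, 2)

Repeated addition: build up to 3P.
2P: tangent at (17, 45): λ = (3·17² + 5)/(2·45) ≡ 26/43. 43⁻¹ ≡ 35 (mod 47), so λ ≡ 26·35 ≡ 17.
  x = λ² - 17 - 17 = 289 - 34 ≡ 20; y = λ·(17 - 20) - 45 ≡ 45. → (20, 45)
3P: (20, 45) + (17, 45). λ = (45 - 45)/(17 - 20) ≡ 0/44 mod 47. 44⁻¹ ≡ 31 (mod 47), so λ ≡ 0.
  x = λ² - 20 - 17 = 0 - 37 ≡ 10; y = λ·(20 - 10) - 45 ≡ 2. → (10, 2)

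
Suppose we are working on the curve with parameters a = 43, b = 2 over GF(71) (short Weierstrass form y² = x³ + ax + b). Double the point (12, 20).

(56, 61)

tangent at (12, 20): λ = (3·12² + 43)/(2·20) ≡ 49/40. 40⁻¹ ≡ 16 (mod 71) since 40·16 = 640 ≡ 1, so λ ≡ 49·16 ≡ 3.
  x = λ² - 12 - 12 = 9 - 24 ≡ 56; y = λ·(12 - 56) - 20 ≡ 61. → (56, 61)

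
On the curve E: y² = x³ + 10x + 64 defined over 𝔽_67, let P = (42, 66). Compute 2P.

(20, 36)

tangent at (42, 66): λ = (3·42² + 10)/(2·66) ≡ 9/65. 65⁻¹ ≡ 33 (mod 67), so λ ≡ 9·33 ≡ 29.
  x = λ² - 42 - 42 = 841 - 84 ≡ 20; y = λ·(42 - 20) - 66 ≡ 36. → (20, 36)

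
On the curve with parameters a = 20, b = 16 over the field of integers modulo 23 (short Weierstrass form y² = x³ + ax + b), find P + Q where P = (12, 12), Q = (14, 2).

(12, 12) + (14, 2). λ = (2 - 12)/(14 - 12) ≡ 13/2 mod 23. 2⁻¹ ≡ 12 (mod 23) since 2·12 = 24 ≡ 1, so λ ≡ 18.
  x = λ² - 12 - 14 = 324 - 26 ≡ 22; y = λ·(12 - 22) - 12 ≡ 15. → (22, 15)

(22, 15)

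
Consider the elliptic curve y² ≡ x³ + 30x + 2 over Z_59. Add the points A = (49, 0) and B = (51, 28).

(49, 0) + (51, 28). λ = (28 - 0)/(51 - 49) ≡ 28/2 mod 59. 2⁻¹ ≡ 30 (mod 59) since 2·30 = 60 ≡ 1, so λ ≡ 14.
  x = λ² - 49 - 51 = 196 - 100 ≡ 37; y = λ·(49 - 37) - 0 ≡ 50. → (37, 50)

(37, 50)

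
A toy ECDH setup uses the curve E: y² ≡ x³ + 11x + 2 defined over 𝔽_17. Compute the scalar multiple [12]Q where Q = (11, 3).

(11, 14)

Repeated addition: build up to 12Q.
2Q: tangent at (11, 3): λ = (3·11² + 11)/(2·3) ≡ 0/6. 6⁻¹ ≡ 3 (mod 17), so λ ≡ 0·3 ≡ 0.
  x = λ² - 11 - 11 = 0 - 22 ≡ 12; y = λ·(11 - 12) - 3 ≡ 14. → (12, 14)
3Q: (12, 14) + (11, 3). λ = (3 - 14)/(11 - 12) ≡ 6/16 mod 17. 16⁻¹ ≡ 16 (mod 17), so λ ≡ 11.
  x = λ² - 12 - 11 = 121 - 23 ≡ 13; y = λ·(12 - 13) - 14 ≡ 9. → (13, 9)
4Q: (13, 9) + (11, 3). λ = (3 - 9)/(11 - 13) ≡ 11/15 mod 17. 15⁻¹ ≡ 8 (mod 17), so λ ≡ 3.
  x = λ² - 13 - 11 = 9 - 24 ≡ 2; y = λ·(13 - 2) - 9 ≡ 7. → (2, 7)
5Q: (2, 7) + (11, 3). λ = (3 - 7)/(11 - 2) ≡ 13/9 mod 17. 9⁻¹ ≡ 2 (mod 17), so λ ≡ 9.
  x = λ² - 2 - 11 = 81 - 13 ≡ 0; y = λ·(2 - 0) - 7 ≡ 11. → (0, 11)
6Q: (0, 11) + (11, 3). λ = (3 - 11)/(11 - 0) ≡ 9/11 mod 17. 11⁻¹ ≡ 14 (mod 17), so λ ≡ 7.
  x = λ² - 0 - 11 = 49 - 11 ≡ 4; y = λ·(0 - 4) - 11 ≡ 12. → (4, 12)
7Q: (4, 12) + (11, 3). λ = (3 - 12)/(11 - 4) ≡ 8/7 mod 17. 7⁻¹ ≡ 5 (mod 17), so λ ≡ 6.
  x = λ² - 4 - 11 = 36 - 15 ≡ 4; y = λ·(4 - 4) - 12 ≡ 5. → (4, 5)
8Q: (4, 5) + (11, 3). λ = (3 - 5)/(11 - 4) ≡ 15/7 mod 17. 7⁻¹ ≡ 5 (mod 17) since 7·5 = 35 ≡ 1, so λ ≡ 7.
  x = λ² - 4 - 11 = 49 - 15 ≡ 0; y = λ·(4 - 0) - 5 ≡ 6. → (0, 6)
9Q: (0, 6) + (11, 3). λ = (3 - 6)/(11 - 0) ≡ 14/11 mod 17. 11⁻¹ ≡ 14 (mod 17) since 11·14 = 154 ≡ 1, so λ ≡ 9.
  x = λ² - 0 - 11 = 81 - 11 ≡ 2; y = λ·(0 - 2) - 6 ≡ 10. → (2, 10)
10Q: (2, 10) + (11, 3). λ = (3 - 10)/(11 - 2) ≡ 10/9 mod 17. 9⁻¹ ≡ 2 (mod 17), so λ ≡ 3.
  x = λ² - 2 - 11 = 9 - 13 ≡ 13; y = λ·(2 - 13) - 10 ≡ 8. → (13, 8)
11Q: (13, 8) + (11, 3). λ = (3 - 8)/(11 - 13) ≡ 12/15 mod 17. 15⁻¹ ≡ 8 (mod 17), so λ ≡ 11.
  x = λ² - 13 - 11 = 121 - 24 ≡ 12; y = λ·(13 - 12) - 8 ≡ 3. → (12, 3)
12Q: (12, 3) + (11, 3). λ = (3 - 3)/(11 - 12) ≡ 0/16 mod 17. 16⁻¹ ≡ 16 (mod 17), so λ ≡ 0.
  x = λ² - 12 - 11 = 0 - 23 ≡ 11; y = λ·(12 - 11) - 3 ≡ 14. → (11, 14)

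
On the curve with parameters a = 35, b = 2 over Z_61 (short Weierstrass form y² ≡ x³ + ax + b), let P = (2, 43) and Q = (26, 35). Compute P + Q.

(6, 60)

(2, 43) + (26, 35). λ = (35 - 43)/(26 - 2) ≡ 53/24 mod 61. 24⁻¹ ≡ 28 (mod 61), so λ ≡ 20.
  x = λ² - 2 - 26 = 400 - 28 ≡ 6; y = λ·(2 - 6) - 43 ≡ 60. → (6, 60)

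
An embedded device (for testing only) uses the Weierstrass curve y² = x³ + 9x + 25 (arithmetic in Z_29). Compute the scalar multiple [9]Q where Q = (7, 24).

(24, 0)

Double-and-add on 9 = (1001)₂. Start with Q = (7, 24) for the leading 1-bit.
double: tangent at (7, 24): λ = (3·7² + 9)/(2·24) ≡ 11/19. 19⁻¹ ≡ 26 (mod 29), so λ ≡ 11·26 ≡ 25.
  x = λ² - 7 - 7 = 625 - 14 ≡ 2; y = λ·(7 - 2) - 24 ≡ 14. → (2, 14)
double: tangent at (2, 14): λ = (3·2² + 9)/(2·14) ≡ 21/28. 28⁻¹ ≡ 28 (mod 29) since 28·28 = 784 ≡ 1, so λ ≡ 21·28 ≡ 8.
  x = λ² - 2 - 2 = 64 - 4 ≡ 2; y = λ·(2 - 2) - 14 ≡ 15. → (2, 15)
double: tangent at (2, 15): λ = (3·2² + 9)/(2·15) ≡ 21/1. 1⁻¹ ≡ 1 (mod 29), so λ ≡ 21·1 ≡ 21.
  x = λ² - 2 - 2 = 441 - 4 ≡ 2; y = λ·(2 - 2) - 15 ≡ 14. → (2, 14)
add Q: (2, 14) + (7, 24). λ = (24 - 14)/(7 - 2) ≡ 10/5 mod 29. 5⁻¹ ≡ 6 (mod 29) since 5·6 = 30 ≡ 1, so λ ≡ 2.
  x = λ² - 2 - 7 = 4 - 9 ≡ 24; y = λ·(2 - 24) - 14 ≡ 0. → (24, 0)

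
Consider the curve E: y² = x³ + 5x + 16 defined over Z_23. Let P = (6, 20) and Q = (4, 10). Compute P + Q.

(15, 4)

(6, 20) + (4, 10). λ = (10 - 20)/(4 - 6) ≡ 13/21 mod 23. 21⁻¹ ≡ 11 (mod 23) since 21·11 = 231 ≡ 1, so λ ≡ 5.
  x = λ² - 6 - 4 = 25 - 10 ≡ 15; y = λ·(6 - 15) - 20 ≡ 4. → (15, 4)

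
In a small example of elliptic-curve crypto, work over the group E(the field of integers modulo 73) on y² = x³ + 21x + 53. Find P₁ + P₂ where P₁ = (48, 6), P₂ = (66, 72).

(13, 25)

(48, 6) + (66, 72). λ = (72 - 6)/(66 - 48) ≡ 66/18 mod 73. 18⁻¹ ≡ 69 (mod 73) since 18·69 = 1242 ≡ 1, so λ ≡ 28.
  x = λ² - 48 - 66 = 784 - 114 ≡ 13; y = λ·(48 - 13) - 6 ≡ 25. → (13, 25)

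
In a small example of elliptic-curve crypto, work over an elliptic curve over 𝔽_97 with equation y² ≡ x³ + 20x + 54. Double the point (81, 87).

tangent at (81, 87): λ = (3·81² + 20)/(2·87) ≡ 12/77. 77⁻¹ ≡ 63 (mod 97) since 77·63 = 4851 ≡ 1, so λ ≡ 12·63 ≡ 77.
  x = λ² - 81 - 81 = 5929 - 162 ≡ 44; y = λ·(81 - 44) - 87 ≡ 46. → (44, 46)

(44, 46)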